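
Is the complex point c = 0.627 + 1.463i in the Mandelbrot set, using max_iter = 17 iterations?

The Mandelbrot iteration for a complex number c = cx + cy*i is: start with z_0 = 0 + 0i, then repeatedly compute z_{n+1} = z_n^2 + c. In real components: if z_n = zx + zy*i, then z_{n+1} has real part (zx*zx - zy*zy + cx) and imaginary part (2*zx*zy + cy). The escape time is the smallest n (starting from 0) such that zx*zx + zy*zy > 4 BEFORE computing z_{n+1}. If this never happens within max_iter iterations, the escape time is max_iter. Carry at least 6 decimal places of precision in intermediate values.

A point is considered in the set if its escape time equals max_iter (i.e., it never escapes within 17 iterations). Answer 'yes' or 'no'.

Answer: no

Derivation:
z_0 = 0 + 0i, c = 0.6270 + 1.4630i
Iter 1: z = 0.6270 + 1.4630i, |z|^2 = 2.5335
Iter 2: z = -1.1202 + 3.2976i, |z|^2 = 12.1291
Escaped at iteration 2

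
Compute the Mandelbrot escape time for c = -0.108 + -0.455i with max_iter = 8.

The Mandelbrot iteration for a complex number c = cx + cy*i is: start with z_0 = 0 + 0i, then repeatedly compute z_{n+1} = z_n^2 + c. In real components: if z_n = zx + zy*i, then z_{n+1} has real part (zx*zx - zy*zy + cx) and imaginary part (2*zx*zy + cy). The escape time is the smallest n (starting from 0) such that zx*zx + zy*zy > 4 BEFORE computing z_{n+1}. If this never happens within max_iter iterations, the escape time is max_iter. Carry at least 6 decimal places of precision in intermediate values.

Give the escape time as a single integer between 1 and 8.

z_0 = 0 + 0i, c = -0.1080 + -0.4550i
Iter 1: z = -0.1080 + -0.4550i, |z|^2 = 0.2187
Iter 2: z = -0.3034 + -0.3567i, |z|^2 = 0.2193
Iter 3: z = -0.1432 + -0.2386i, |z|^2 = 0.0774
Iter 4: z = -0.1444 + -0.3867i, |z|^2 = 0.1704
Iter 5: z = -0.2367 + -0.3433i, |z|^2 = 0.1739
Iter 6: z = -0.1699 + -0.2925i, |z|^2 = 0.1144
Iter 7: z = -0.1647 + -0.3556i, |z|^2 = 0.1536

Answer: 8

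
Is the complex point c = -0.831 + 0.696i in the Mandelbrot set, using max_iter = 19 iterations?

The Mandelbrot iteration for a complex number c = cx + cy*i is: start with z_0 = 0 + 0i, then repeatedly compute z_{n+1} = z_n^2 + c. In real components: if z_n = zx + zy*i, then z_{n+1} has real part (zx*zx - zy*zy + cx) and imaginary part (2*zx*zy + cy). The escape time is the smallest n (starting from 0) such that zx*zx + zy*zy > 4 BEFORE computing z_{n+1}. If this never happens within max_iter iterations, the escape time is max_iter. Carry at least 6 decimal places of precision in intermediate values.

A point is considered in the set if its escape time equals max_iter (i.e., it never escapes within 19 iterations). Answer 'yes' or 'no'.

Answer: no

Derivation:
z_0 = 0 + 0i, c = -0.8310 + 0.6960i
Iter 1: z = -0.8310 + 0.6960i, |z|^2 = 1.1750
Iter 2: z = -0.6249 + -0.4608i, |z|^2 = 0.6027
Iter 3: z = -0.6528 + 1.2718i, |z|^2 = 2.0437
Iter 4: z = -2.0223 + -0.9646i, |z|^2 = 5.0201
Escaped at iteration 4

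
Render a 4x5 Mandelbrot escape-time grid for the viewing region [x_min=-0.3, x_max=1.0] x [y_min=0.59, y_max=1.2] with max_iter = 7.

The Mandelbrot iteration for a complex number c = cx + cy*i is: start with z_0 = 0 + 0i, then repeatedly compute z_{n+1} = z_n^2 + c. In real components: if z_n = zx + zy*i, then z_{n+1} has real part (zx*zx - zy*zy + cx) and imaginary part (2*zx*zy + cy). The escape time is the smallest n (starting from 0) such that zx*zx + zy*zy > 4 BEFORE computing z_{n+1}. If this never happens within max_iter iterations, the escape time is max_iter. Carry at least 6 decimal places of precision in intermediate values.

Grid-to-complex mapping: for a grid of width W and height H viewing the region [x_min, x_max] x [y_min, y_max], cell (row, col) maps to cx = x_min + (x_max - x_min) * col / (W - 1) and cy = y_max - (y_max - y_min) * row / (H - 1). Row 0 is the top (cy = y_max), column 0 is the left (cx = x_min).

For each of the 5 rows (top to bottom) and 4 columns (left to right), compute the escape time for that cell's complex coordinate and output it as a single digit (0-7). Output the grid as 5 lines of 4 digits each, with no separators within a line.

Answer: 3322
5422
6532
7732
7732

Derivation:
(row=0, col=0): c = -0.3000 + 1.2000i → escape time 3
(row=0, col=1): c = 0.1333 + 1.2000i → escape time 3
(row=0, col=2): c = 0.5667 + 1.2000i → escape time 2
(row=0, col=3): c = 1.0000 + 1.2000i → escape time 2
(row=1, col=0): c = -0.3000 + 1.0475i → escape time 5
(row=1, col=1): c = 0.1333 + 1.0475i → escape time 4
(row=1, col=2): c = 0.5667 + 1.0475i → escape time 2
(row=1, col=3): c = 1.0000 + 1.0475i → escape time 2
(row=2, col=0): c = -0.3000 + 0.8950i → escape time 6
(row=2, col=1): c = 0.1333 + 0.8950i → escape time 5
(row=2, col=2): c = 0.5667 + 0.8950i → escape time 3
(row=2, col=3): c = 1.0000 + 0.8950i → escape time 2
(row=3, col=0): c = -0.3000 + 0.7425i → escape time 7
(row=3, col=1): c = 0.1333 + 0.7425i → escape time 7
(row=3, col=2): c = 0.5667 + 0.7425i → escape time 3
(row=3, col=3): c = 1.0000 + 0.7425i → escape time 2
(row=4, col=0): c = -0.3000 + 0.5900i → escape time 7
(row=4, col=1): c = 0.1333 + 0.5900i → escape time 7
(row=4, col=2): c = 0.5667 + 0.5900i → escape time 3
(row=4, col=3): c = 1.0000 + 0.5900i → escape time 2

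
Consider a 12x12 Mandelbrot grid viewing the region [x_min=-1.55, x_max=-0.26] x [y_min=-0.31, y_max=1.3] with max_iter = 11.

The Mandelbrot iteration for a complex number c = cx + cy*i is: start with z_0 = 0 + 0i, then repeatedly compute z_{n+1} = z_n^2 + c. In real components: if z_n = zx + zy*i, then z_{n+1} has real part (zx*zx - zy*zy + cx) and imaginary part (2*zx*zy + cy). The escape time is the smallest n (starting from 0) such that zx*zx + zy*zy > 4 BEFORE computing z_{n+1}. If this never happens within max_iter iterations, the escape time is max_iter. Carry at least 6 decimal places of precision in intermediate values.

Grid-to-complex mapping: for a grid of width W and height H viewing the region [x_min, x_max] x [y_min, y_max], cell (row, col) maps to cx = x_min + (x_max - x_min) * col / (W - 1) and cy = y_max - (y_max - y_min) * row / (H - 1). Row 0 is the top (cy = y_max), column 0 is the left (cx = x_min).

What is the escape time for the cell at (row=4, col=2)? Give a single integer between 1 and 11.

z_0 = 0 + 0i, c = -1.3155 + 0.7145i
Iter 1: z = -1.3155 + 0.7145i, |z|^2 = 2.2410
Iter 2: z = -0.0956 + -1.1654i, |z|^2 = 1.3672
Iter 3: z = -2.6644 + 0.9374i, |z|^2 = 7.9776
Escaped at iteration 3

Answer: 3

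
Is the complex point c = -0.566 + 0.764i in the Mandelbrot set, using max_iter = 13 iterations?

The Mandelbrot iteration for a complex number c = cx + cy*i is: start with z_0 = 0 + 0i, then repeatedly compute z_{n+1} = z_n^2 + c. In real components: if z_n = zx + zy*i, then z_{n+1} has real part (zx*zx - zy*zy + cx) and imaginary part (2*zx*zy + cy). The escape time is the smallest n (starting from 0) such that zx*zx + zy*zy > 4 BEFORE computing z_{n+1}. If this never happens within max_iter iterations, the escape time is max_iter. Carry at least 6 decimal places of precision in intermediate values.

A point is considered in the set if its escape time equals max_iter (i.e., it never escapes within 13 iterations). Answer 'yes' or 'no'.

Answer: no

Derivation:
z_0 = 0 + 0i, c = -0.5660 + 0.7640i
Iter 1: z = -0.5660 + 0.7640i, |z|^2 = 0.9041
Iter 2: z = -0.8293 + -0.1008i, |z|^2 = 0.6980
Iter 3: z = 0.1116 + 0.9313i, |z|^2 = 0.8797
Iter 4: z = -1.4208 + 0.9719i, |z|^2 = 2.9633
Iter 5: z = 0.5081 + -1.9978i, |z|^2 = 4.2495
Escaped at iteration 5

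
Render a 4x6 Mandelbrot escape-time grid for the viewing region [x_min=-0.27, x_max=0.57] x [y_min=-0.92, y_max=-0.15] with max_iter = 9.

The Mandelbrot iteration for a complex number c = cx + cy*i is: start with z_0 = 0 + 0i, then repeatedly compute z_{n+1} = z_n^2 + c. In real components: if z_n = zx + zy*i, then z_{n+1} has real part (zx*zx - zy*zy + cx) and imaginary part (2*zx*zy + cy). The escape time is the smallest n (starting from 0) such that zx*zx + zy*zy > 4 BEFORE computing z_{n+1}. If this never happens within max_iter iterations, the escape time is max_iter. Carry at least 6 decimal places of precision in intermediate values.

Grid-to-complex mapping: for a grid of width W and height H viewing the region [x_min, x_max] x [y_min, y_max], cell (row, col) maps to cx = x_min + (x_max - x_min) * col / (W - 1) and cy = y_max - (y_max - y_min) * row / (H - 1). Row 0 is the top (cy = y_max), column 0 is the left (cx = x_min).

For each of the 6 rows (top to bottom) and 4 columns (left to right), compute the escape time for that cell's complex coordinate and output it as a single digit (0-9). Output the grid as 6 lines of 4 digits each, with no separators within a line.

Answer: 9994
9994
9994
9993
9953
7743

Derivation:
(row=0, col=0): c = -0.2700 + -0.1500i → escape time 9
(row=0, col=1): c = 0.0100 + -0.1500i → escape time 9
(row=0, col=2): c = 0.2900 + -0.1500i → escape time 9
(row=0, col=3): c = 0.5700 + -0.1500i → escape time 4
(row=1, col=0): c = -0.2700 + -0.3040i → escape time 9
(row=1, col=1): c = 0.0100 + -0.3040i → escape time 9
(row=1, col=2): c = 0.2900 + -0.3040i → escape time 9
(row=1, col=3): c = 0.5700 + -0.3040i → escape time 4
(row=2, col=0): c = -0.2700 + -0.4580i → escape time 9
(row=2, col=1): c = 0.0100 + -0.4580i → escape time 9
(row=2, col=2): c = 0.2900 + -0.4580i → escape time 9
(row=2, col=3): c = 0.5700 + -0.4580i → escape time 4
(row=3, col=0): c = -0.2700 + -0.6120i → escape time 9
(row=3, col=1): c = 0.0100 + -0.6120i → escape time 9
(row=3, col=2): c = 0.2900 + -0.6120i → escape time 9
(row=3, col=3): c = 0.5700 + -0.6120i → escape time 3
(row=4, col=0): c = -0.2700 + -0.7660i → escape time 9
(row=4, col=1): c = 0.0100 + -0.7660i → escape time 9
(row=4, col=2): c = 0.2900 + -0.7660i → escape time 5
(row=4, col=3): c = 0.5700 + -0.7660i → escape time 3
(row=5, col=0): c = -0.2700 + -0.9200i → escape time 7
(row=5, col=1): c = 0.0100 + -0.9200i → escape time 7
(row=5, col=2): c = 0.2900 + -0.9200i → escape time 4
(row=5, col=3): c = 0.5700 + -0.9200i → escape time 3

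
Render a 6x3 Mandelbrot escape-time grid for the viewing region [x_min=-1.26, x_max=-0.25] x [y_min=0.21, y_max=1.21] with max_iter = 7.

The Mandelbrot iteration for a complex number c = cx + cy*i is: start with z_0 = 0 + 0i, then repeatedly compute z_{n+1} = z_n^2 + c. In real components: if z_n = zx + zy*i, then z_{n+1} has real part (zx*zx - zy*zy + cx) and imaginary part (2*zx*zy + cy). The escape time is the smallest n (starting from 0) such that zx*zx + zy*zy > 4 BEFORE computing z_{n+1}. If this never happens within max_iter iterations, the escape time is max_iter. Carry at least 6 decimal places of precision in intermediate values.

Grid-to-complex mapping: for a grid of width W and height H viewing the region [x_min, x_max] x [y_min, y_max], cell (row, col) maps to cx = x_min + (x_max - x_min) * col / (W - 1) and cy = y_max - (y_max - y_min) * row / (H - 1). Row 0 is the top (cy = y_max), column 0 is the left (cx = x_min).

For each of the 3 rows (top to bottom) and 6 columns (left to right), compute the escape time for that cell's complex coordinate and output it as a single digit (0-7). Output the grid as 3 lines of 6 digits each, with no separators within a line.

(row=0, col=0): c = -1.2600 + 1.2100i → escape time 2
(row=0, col=1): c = -1.0580 + 1.2100i → escape time 3
(row=0, col=2): c = -0.8560 + 1.2100i → escape time 3
(row=0, col=3): c = -0.6540 + 1.2100i → escape time 3
(row=0, col=4): c = -0.4520 + 1.2100i → escape time 3
(row=0, col=5): c = -0.2500 + 1.2100i → escape time 3
(row=1, col=0): c = -1.2600 + 0.7100i → escape time 3
(row=1, col=1): c = -1.0580 + 0.7100i → escape time 3
(row=1, col=2): c = -0.8560 + 0.7100i → escape time 4
(row=1, col=3): c = -0.6540 + 0.7100i → escape time 5
(row=1, col=4): c = -0.4520 + 0.7100i → escape time 7
(row=1, col=5): c = -0.2500 + 0.7100i → escape time 7
(row=2, col=0): c = -1.2600 + 0.2100i → escape time 7
(row=2, col=1): c = -1.0580 + 0.2100i → escape time 7
(row=2, col=2): c = -0.8560 + 0.2100i → escape time 7
(row=2, col=3): c = -0.6540 + 0.2100i → escape time 7
(row=2, col=4): c = -0.4520 + 0.2100i → escape time 7
(row=2, col=5): c = -0.2500 + 0.2100i → escape time 7

Answer: 233333
334577
777777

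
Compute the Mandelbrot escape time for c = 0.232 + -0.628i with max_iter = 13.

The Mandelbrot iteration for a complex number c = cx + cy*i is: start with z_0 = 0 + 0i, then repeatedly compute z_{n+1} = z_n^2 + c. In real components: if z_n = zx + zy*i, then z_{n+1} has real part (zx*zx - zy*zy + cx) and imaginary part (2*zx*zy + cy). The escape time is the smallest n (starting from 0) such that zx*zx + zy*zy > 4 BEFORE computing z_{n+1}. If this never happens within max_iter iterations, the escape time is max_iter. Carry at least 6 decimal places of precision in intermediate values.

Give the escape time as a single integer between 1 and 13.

z_0 = 0 + 0i, c = 0.2320 + -0.6280i
Iter 1: z = 0.2320 + -0.6280i, |z|^2 = 0.4482
Iter 2: z = -0.1086 + -0.9194i, |z|^2 = 0.8571
Iter 3: z = -0.6015 + -0.4284i, |z|^2 = 0.5453
Iter 4: z = 0.4103 + -0.1127i, |z|^2 = 0.1810
Iter 5: z = 0.3876 + -0.7204i, |z|^2 = 0.6693
Iter 6: z = -0.1368 + -1.1866i, |z|^2 = 1.4266
Iter 7: z = -1.1572 + -0.3034i, |z|^2 = 1.4312
Iter 8: z = 1.4790 + 0.0742i, |z|^2 = 2.1931
Iter 9: z = 2.4141 + -0.4084i, |z|^2 = 5.9945
Escaped at iteration 9

Answer: 9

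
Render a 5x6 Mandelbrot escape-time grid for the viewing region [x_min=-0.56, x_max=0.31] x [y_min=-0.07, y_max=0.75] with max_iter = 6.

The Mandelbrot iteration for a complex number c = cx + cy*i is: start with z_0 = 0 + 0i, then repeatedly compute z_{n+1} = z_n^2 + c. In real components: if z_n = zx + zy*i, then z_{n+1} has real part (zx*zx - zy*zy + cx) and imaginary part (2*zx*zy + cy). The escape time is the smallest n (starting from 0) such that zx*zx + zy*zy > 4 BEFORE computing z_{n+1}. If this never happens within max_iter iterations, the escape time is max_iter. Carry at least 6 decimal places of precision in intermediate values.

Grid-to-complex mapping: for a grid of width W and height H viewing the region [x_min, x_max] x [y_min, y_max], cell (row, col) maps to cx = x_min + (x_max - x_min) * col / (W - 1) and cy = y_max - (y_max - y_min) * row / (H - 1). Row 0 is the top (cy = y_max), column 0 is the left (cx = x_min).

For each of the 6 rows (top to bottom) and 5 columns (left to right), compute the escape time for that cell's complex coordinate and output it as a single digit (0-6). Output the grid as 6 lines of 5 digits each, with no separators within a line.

(row=0, col=0): c = -0.5600 + 0.7500i → escape time 6
(row=0, col=1): c = -0.3425 + 0.7500i → escape time 6
(row=0, col=2): c = -0.1250 + 0.7500i → escape time 6
(row=0, col=3): c = 0.0925 + 0.7500i → escape time 6
(row=0, col=4): c = 0.3100 + 0.7500i → escape time 5
(row=1, col=0): c = -0.5600 + 0.5860i → escape time 6
(row=1, col=1): c = -0.3425 + 0.5860i → escape time 6
(row=1, col=2): c = -0.1250 + 0.5860i → escape time 6
(row=1, col=3): c = 0.0925 + 0.5860i → escape time 6
(row=1, col=4): c = 0.3100 + 0.5860i → escape time 6
(row=2, col=0): c = -0.5600 + 0.4220i → escape time 6
(row=2, col=1): c = -0.3425 + 0.4220i → escape time 6
(row=2, col=2): c = -0.1250 + 0.4220i → escape time 6
(row=2, col=3): c = 0.0925 + 0.4220i → escape time 6
(row=2, col=4): c = 0.3100 + 0.4220i → escape time 6
(row=3, col=0): c = -0.5600 + 0.2580i → escape time 6
(row=3, col=1): c = -0.3425 + 0.2580i → escape time 6
(row=3, col=2): c = -0.1250 + 0.2580i → escape time 6
(row=3, col=3): c = 0.0925 + 0.2580i → escape time 6
(row=3, col=4): c = 0.3100 + 0.2580i → escape time 6
(row=4, col=0): c = -0.5600 + 0.0940i → escape time 6
(row=4, col=1): c = -0.3425 + 0.0940i → escape time 6
(row=4, col=2): c = -0.1250 + 0.0940i → escape time 6
(row=4, col=3): c = 0.0925 + 0.0940i → escape time 6
(row=4, col=4): c = 0.3100 + 0.0940i → escape time 6
(row=5, col=0): c = -0.5600 + -0.0700i → escape time 6
(row=5, col=1): c = -0.3425 + -0.0700i → escape time 6
(row=5, col=2): c = -0.1250 + -0.0700i → escape time 6
(row=5, col=3): c = 0.0925 + -0.0700i → escape time 6
(row=5, col=4): c = 0.3100 + -0.0700i → escape time 6

Answer: 66665
66666
66666
66666
66666
66666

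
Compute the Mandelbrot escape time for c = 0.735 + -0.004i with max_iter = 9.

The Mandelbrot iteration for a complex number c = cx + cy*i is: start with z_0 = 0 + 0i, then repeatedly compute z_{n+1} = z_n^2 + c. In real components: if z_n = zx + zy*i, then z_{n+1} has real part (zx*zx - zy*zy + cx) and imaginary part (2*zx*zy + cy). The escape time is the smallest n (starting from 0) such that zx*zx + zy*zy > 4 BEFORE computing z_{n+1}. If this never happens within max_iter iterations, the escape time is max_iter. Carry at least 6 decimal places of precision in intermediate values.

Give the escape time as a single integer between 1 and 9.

z_0 = 0 + 0i, c = 0.7350 + -0.0040i
Iter 1: z = 0.7350 + -0.0040i, |z|^2 = 0.5402
Iter 2: z = 1.2752 + -0.0099i, |z|^2 = 1.6263
Iter 3: z = 2.3611 + -0.0292i, |z|^2 = 5.5755
Escaped at iteration 3

Answer: 3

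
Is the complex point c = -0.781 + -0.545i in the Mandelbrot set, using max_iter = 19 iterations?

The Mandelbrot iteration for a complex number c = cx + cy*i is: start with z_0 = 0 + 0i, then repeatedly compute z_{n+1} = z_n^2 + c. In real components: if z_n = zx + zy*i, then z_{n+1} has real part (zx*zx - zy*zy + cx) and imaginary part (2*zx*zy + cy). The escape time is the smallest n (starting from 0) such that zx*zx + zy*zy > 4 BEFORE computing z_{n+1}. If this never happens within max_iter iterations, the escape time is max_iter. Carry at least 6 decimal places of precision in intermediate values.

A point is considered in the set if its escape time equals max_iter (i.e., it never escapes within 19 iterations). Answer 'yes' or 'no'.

z_0 = 0 + 0i, c = -0.7810 + -0.5450i
Iter 1: z = -0.7810 + -0.5450i, |z|^2 = 0.9070
Iter 2: z = -0.4681 + 0.3063i, |z|^2 = 0.3129
Iter 3: z = -0.6557 + -0.8317i, |z|^2 = 1.1218
Iter 4: z = -1.0428 + 0.5458i, |z|^2 = 1.3853
Iter 5: z = 0.0085 + -1.6833i, |z|^2 = 2.8334
Iter 6: z = -3.6143 + -0.5737i, |z|^2 = 13.3922
Escaped at iteration 6

Answer: no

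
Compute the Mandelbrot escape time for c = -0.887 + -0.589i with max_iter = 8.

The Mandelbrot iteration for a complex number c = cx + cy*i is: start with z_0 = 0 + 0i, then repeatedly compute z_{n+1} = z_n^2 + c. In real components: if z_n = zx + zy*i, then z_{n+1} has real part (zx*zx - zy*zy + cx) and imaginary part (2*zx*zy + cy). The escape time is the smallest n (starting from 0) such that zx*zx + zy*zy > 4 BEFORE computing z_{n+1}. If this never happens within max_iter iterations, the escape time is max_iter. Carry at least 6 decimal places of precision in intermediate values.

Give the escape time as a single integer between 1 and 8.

z_0 = 0 + 0i, c = -0.8870 + -0.5890i
Iter 1: z = -0.8870 + -0.5890i, |z|^2 = 1.1337
Iter 2: z = -0.4472 + 0.4559i, |z|^2 = 0.4078
Iter 3: z = -0.8949 + -0.9967i, |z|^2 = 1.7942
Iter 4: z = -1.0796 + 1.1949i, |z|^2 = 2.5932
Iter 5: z = -1.1492 + -3.1689i, |z|^2 = 11.3628
Escaped at iteration 5

Answer: 5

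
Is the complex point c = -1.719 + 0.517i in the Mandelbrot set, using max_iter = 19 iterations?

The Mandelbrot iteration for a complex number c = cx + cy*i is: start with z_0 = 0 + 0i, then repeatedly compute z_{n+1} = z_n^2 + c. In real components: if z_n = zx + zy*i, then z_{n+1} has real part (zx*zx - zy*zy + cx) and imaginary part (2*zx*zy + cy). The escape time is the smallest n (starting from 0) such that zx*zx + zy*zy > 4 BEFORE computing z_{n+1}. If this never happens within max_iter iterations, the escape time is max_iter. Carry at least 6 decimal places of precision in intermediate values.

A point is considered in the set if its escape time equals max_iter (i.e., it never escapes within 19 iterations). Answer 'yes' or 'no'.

z_0 = 0 + 0i, c = -1.7190 + 0.5170i
Iter 1: z = -1.7190 + 0.5170i, |z|^2 = 3.2223
Iter 2: z = 0.9687 + -1.2604i, |z|^2 = 2.5270
Iter 3: z = -2.3694 + -1.9249i, |z|^2 = 9.3194
Escaped at iteration 3

Answer: no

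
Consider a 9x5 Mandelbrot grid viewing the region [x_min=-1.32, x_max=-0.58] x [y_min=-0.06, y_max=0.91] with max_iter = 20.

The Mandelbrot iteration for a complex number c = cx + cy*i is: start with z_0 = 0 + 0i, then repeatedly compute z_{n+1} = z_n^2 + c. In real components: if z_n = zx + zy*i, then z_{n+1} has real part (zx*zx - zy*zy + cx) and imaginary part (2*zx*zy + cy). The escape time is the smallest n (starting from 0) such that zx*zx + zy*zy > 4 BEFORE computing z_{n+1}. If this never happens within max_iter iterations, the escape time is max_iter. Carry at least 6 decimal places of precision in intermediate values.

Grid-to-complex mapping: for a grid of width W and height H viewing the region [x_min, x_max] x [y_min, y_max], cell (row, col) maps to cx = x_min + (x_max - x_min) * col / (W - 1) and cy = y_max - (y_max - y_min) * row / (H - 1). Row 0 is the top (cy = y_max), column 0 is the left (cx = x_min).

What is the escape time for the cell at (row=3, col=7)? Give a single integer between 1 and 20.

Answer: 20

Derivation:
z_0 = 0 + 0i, c = -0.6725 + 0.1825i
Iter 1: z = -0.6725 + 0.1825i, |z|^2 = 0.4856
Iter 2: z = -0.2535 + -0.0630i, |z|^2 = 0.0683
Iter 3: z = -0.6122 + 0.2144i, |z|^2 = 0.4207
Iter 4: z = -0.3437 + -0.0800i, |z|^2 = 0.1245
Iter 5: z = -0.5608 + 0.2375i, |z|^2 = 0.3709
Iter 6: z = -0.4145 + -0.0839i, |z|^2 = 0.1788
Iter 7: z = -0.5078 + 0.2520i, |z|^2 = 0.3213
Iter 8: z = -0.4782 + -0.0734i, |z|^2 = 0.2341
Iter 9: z = -0.4492 + 0.2527i, |z|^2 = 0.2657
Iter 10: z = -0.5346 + -0.0446i, |z|^2 = 0.2878
Iter 11: z = -0.3887 + 0.2302i, |z|^2 = 0.2041
Iter 12: z = -0.5744 + 0.0036i, |z|^2 = 0.3299
Iter 13: z = -0.3426 + 0.1784i, |z|^2 = 0.1492
Iter 14: z = -0.5869 + 0.0603i, |z|^2 = 0.3481
Iter 15: z = -0.3316 + 0.1118i, |z|^2 = 0.1225
Iter 16: z = -0.5750 + 0.1084i, |z|^2 = 0.3424
Iter 17: z = -0.3536 + 0.0579i, |z|^2 = 0.1284
Iter 18: z = -0.5508 + 0.1416i, |z|^2 = 0.3234
Iter 19: z = -0.3891 + 0.0265i, |z|^2 = 0.1521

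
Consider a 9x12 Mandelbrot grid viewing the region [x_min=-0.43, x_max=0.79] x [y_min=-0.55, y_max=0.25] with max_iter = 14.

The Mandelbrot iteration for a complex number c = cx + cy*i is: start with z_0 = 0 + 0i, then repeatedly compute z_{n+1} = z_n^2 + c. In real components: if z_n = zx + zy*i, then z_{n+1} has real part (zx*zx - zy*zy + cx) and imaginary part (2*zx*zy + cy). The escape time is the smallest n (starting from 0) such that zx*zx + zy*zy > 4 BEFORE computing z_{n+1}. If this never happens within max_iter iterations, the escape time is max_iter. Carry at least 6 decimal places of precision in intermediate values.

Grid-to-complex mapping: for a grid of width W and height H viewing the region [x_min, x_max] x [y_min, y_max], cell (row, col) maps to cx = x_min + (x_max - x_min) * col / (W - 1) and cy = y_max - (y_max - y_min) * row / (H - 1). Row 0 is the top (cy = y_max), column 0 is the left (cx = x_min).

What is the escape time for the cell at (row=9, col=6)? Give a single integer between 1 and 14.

z_0 = 0 + 0i, c = 0.4850 + -0.4045i
Iter 1: z = 0.4850 + -0.4045i, |z|^2 = 0.3989
Iter 2: z = 0.5566 + -0.7970i, |z|^2 = 0.9449
Iter 3: z = 0.1596 + -1.2917i, |z|^2 = 1.6939
Iter 4: z = -1.1579 + -0.8169i, |z|^2 = 2.0081
Iter 5: z = 1.1584 + 1.4873i, |z|^2 = 3.5540
Iter 6: z = -0.3852 + 3.0413i, |z|^2 = 9.3976
Escaped at iteration 6

Answer: 6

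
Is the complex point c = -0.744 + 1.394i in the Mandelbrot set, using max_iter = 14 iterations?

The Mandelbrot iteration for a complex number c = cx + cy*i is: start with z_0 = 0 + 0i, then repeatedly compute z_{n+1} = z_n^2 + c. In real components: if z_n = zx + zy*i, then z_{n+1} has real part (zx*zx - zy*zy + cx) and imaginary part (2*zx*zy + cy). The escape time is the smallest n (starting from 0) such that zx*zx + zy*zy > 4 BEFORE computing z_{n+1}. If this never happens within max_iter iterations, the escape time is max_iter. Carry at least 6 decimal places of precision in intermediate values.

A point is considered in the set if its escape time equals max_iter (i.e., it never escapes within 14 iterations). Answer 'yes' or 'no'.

Answer: no

Derivation:
z_0 = 0 + 0i, c = -0.7440 + 1.3940i
Iter 1: z = -0.7440 + 1.3940i, |z|^2 = 2.4968
Iter 2: z = -2.1337 + -0.6803i, |z|^2 = 5.0154
Escaped at iteration 2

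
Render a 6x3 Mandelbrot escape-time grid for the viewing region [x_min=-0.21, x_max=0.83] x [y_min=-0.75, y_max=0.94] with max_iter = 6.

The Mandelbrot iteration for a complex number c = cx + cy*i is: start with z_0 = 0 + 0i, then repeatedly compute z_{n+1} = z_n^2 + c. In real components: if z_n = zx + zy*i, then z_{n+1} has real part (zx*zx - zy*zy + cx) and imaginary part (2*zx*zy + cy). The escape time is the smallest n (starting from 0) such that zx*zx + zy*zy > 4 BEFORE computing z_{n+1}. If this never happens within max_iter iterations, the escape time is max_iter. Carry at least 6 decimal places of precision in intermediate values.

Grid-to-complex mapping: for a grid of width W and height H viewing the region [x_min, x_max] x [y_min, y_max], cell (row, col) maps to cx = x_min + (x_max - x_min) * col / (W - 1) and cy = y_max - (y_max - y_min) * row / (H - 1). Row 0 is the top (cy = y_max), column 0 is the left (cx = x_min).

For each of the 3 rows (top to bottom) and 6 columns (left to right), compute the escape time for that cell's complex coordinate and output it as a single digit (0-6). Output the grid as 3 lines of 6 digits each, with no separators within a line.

Answer: 664322
666643
666432

Derivation:
(row=0, col=0): c = -0.2100 + 0.9400i → escape time 6
(row=0, col=1): c = -0.0020 + 0.9400i → escape time 6
(row=0, col=2): c = 0.2060 + 0.9400i → escape time 4
(row=0, col=3): c = 0.4140 + 0.9400i → escape time 3
(row=0, col=4): c = 0.6220 + 0.9400i → escape time 2
(row=0, col=5): c = 0.8300 + 0.9400i → escape time 2
(row=1, col=0): c = -0.2100 + 0.0950i → escape time 6
(row=1, col=1): c = -0.0020 + 0.0950i → escape time 6
(row=1, col=2): c = 0.2060 + 0.0950i → escape time 6
(row=1, col=3): c = 0.4140 + 0.0950i → escape time 6
(row=1, col=4): c = 0.6220 + 0.0950i → escape time 4
(row=1, col=5): c = 0.8300 + 0.0950i → escape time 3
(row=2, col=0): c = -0.2100 + -0.7500i → escape time 6
(row=2, col=1): c = -0.0020 + -0.7500i → escape time 6
(row=2, col=2): c = 0.2060 + -0.7500i → escape time 6
(row=2, col=3): c = 0.4140 + -0.7500i → escape time 4
(row=2, col=4): c = 0.6220 + -0.7500i → escape time 3
(row=2, col=5): c = 0.8300 + -0.7500i → escape time 2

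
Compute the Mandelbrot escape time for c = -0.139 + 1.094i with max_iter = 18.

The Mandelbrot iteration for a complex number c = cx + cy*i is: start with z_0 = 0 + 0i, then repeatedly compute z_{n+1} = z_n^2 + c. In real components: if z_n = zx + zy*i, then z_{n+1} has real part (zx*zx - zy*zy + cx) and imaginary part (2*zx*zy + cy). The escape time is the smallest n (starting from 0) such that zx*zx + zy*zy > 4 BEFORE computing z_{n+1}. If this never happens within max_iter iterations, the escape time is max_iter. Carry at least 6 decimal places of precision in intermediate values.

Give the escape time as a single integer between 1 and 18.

Answer: 7

Derivation:
z_0 = 0 + 0i, c = -0.1390 + 1.0940i
Iter 1: z = -0.1390 + 1.0940i, |z|^2 = 1.2162
Iter 2: z = -1.3165 + 0.7899i, |z|^2 = 2.3571
Iter 3: z = 0.9703 + -0.9857i, |z|^2 = 1.9132
Iter 4: z = -0.1692 + -0.8190i, |z|^2 = 0.6993
Iter 5: z = -0.7811 + 1.3711i, |z|^2 = 2.4900
Iter 6: z = -1.4088 + -1.0480i, |z|^2 = 3.0829
Iter 7: z = 0.7475 + 4.0467i, |z|^2 = 16.9343
Escaped at iteration 7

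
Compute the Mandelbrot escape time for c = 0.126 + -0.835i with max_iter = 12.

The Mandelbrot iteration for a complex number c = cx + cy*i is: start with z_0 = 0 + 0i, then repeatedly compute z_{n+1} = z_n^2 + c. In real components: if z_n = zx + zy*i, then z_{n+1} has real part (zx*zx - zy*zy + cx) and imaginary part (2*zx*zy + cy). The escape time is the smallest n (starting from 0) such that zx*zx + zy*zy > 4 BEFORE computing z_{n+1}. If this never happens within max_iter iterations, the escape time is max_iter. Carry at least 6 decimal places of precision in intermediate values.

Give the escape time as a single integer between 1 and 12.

z_0 = 0 + 0i, c = 0.1260 + -0.8350i
Iter 1: z = 0.1260 + -0.8350i, |z|^2 = 0.7131
Iter 2: z = -0.5553 + -1.0454i, |z|^2 = 1.4013
Iter 3: z = -0.6585 + 0.3261i, |z|^2 = 0.5400
Iter 4: z = 0.4532 + -1.2645i, |z|^2 = 1.8045
Iter 5: z = -1.2676 + -1.9813i, |z|^2 = 5.5322
Escaped at iteration 5

Answer: 5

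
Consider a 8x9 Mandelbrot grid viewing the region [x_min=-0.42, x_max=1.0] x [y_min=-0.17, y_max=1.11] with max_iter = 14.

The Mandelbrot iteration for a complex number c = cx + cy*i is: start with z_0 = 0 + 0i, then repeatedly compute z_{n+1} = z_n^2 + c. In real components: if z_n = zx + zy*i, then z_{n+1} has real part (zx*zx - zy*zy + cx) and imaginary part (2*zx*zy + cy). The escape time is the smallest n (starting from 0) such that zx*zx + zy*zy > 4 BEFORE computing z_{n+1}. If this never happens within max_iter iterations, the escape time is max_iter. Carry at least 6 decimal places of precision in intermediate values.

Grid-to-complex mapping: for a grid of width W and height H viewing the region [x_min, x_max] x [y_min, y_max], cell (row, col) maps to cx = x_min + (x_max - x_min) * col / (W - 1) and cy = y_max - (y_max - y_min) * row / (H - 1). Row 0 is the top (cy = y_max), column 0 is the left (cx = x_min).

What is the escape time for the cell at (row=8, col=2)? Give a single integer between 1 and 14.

Answer: 14

Derivation:
z_0 = 0 + 0i, c = -0.0143 + -0.1700i
Iter 1: z = -0.0143 + -0.1700i, |z|^2 = 0.0291
Iter 2: z = -0.0430 + -0.1651i, |z|^2 = 0.0291
Iter 3: z = -0.0397 + -0.1558i, |z|^2 = 0.0259
Iter 4: z = -0.0370 + -0.1576i, |z|^2 = 0.0262
Iter 5: z = -0.0378 + -0.1583i, |z|^2 = 0.0265
Iter 6: z = -0.0379 + -0.1580i, |z|^2 = 0.0264
Iter 7: z = -0.0378 + -0.1580i, |z|^2 = 0.0264
Iter 8: z = -0.0378 + -0.1580i, |z|^2 = 0.0264
Iter 9: z = -0.0378 + -0.1580i, |z|^2 = 0.0264
Iter 10: z = -0.0378 + -0.1580i, |z|^2 = 0.0264
Iter 11: z = -0.0378 + -0.1580i, |z|^2 = 0.0264
Iter 12: z = -0.0378 + -0.1580i, |z|^2 = 0.0264
Iter 13: z = -0.0378 + -0.1580i, |z|^2 = 0.0264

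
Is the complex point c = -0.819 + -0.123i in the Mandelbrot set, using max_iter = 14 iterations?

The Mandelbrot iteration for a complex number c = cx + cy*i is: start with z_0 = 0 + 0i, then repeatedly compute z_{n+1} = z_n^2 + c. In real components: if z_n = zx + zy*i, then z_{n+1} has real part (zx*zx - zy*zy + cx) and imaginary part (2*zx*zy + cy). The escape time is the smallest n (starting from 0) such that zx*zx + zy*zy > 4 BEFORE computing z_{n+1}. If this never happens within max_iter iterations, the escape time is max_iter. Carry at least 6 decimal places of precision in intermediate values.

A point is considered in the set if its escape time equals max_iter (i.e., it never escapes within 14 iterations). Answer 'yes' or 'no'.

Answer: yes

Derivation:
z_0 = 0 + 0i, c = -0.8190 + -0.1230i
Iter 1: z = -0.8190 + -0.1230i, |z|^2 = 0.6859
Iter 2: z = -0.1634 + 0.0785i, |z|^2 = 0.0328
Iter 3: z = -0.7985 + -0.1486i, |z|^2 = 0.6596
Iter 4: z = -0.2035 + 0.1144i, |z|^2 = 0.0545
Iter 5: z = -0.7907 + -0.1696i, |z|^2 = 0.6539
Iter 6: z = -0.2226 + 0.1451i, |z|^2 = 0.0706
Iter 7: z = -0.7905 + -0.1876i, |z|^2 = 0.6601
Iter 8: z = -0.2293 + 0.1736i, |z|^2 = 0.0827
Iter 9: z = -0.7966 + -0.2026i, |z|^2 = 0.6756
Iter 10: z = -0.2255 + 0.1998i, |z|^2 = 0.0908
Iter 11: z = -0.8081 + -0.2131i, |z|^2 = 0.6984
Iter 12: z = -0.2115 + 0.2214i, |z|^2 = 0.0938
Iter 13: z = -0.8233 + -0.2167i, |z|^2 = 0.7248
Did not escape in 14 iterations → in set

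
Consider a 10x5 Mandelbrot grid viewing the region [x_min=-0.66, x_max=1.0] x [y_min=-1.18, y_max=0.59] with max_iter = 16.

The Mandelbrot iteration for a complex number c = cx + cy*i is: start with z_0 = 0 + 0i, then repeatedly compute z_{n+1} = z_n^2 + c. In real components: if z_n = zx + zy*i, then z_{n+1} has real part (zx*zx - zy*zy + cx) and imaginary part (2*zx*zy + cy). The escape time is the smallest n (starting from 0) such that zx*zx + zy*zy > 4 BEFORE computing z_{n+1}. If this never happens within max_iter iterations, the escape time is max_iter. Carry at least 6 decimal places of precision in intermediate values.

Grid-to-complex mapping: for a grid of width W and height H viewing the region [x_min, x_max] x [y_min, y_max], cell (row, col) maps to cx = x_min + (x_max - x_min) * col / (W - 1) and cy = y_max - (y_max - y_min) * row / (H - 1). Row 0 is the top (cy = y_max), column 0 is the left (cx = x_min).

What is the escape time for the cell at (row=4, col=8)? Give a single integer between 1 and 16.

Answer: 2

Derivation:
z_0 = 0 + 0i, c = 0.8156 + -1.1800i
Iter 1: z = 0.8156 + -1.1800i, |z|^2 = 2.0575
Iter 2: z = 0.0883 + -3.1047i, |z|^2 = 9.6470
Escaped at iteration 2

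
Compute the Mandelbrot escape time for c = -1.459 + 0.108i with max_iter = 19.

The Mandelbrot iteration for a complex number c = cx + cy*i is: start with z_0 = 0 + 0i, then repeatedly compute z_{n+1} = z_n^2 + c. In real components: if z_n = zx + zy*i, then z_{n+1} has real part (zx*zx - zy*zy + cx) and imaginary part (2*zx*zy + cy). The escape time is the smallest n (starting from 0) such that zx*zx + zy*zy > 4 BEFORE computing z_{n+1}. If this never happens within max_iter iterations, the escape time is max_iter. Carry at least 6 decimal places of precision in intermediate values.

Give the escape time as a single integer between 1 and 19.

z_0 = 0 + 0i, c = -1.4590 + 0.1080i
Iter 1: z = -1.4590 + 0.1080i, |z|^2 = 2.1403
Iter 2: z = 0.6580 + -0.2071i, |z|^2 = 0.4759
Iter 3: z = -1.0689 + -0.1646i, |z|^2 = 1.1697
Iter 4: z = -0.3435 + 0.4599i, |z|^2 = 0.3295
Iter 5: z = -1.5525 + -0.2080i, |z|^2 = 2.4536
Iter 6: z = 0.9081 + 0.7537i, |z|^2 = 1.3927
Iter 7: z = -1.2025 + 1.4769i, |z|^2 = 3.6271
Iter 8: z = -2.1942 + -3.4438i, |z|^2 = 16.6743
Escaped at iteration 8

Answer: 8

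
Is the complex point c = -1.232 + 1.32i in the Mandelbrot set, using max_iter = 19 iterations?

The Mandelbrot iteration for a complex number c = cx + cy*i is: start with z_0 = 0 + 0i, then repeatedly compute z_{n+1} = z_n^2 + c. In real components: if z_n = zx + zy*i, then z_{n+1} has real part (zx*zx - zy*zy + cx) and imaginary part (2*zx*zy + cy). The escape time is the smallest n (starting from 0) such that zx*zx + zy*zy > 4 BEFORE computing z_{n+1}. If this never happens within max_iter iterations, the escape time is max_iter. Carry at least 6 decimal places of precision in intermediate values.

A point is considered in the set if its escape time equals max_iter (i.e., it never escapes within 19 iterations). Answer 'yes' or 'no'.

Answer: no

Derivation:
z_0 = 0 + 0i, c = -1.2320 + 1.3200i
Iter 1: z = -1.2320 + 1.3200i, |z|^2 = 3.2602
Iter 2: z = -1.4566 + -1.9325i, |z|^2 = 5.8561
Escaped at iteration 2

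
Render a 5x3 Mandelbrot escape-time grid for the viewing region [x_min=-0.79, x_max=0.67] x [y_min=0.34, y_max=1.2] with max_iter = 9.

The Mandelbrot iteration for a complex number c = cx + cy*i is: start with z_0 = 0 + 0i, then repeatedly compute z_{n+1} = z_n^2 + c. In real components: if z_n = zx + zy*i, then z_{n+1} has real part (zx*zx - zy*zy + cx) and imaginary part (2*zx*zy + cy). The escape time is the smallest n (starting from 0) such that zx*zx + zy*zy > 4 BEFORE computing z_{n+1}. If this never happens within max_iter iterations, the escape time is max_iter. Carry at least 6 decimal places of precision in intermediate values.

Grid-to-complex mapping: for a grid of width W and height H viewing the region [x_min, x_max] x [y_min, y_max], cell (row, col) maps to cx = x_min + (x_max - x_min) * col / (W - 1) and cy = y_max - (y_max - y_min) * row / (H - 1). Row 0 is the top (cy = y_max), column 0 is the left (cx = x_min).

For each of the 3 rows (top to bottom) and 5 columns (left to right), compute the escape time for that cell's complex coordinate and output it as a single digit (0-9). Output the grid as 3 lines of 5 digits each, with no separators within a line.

(row=0, col=0): c = -0.7900 + 1.2000i → escape time 3
(row=0, col=1): c = -0.4250 + 1.2000i → escape time 3
(row=0, col=2): c = -0.0600 + 1.2000i → escape time 3
(row=0, col=3): c = 0.3050 + 1.2000i → escape time 2
(row=0, col=4): c = 0.6700 + 1.2000i → escape time 2
(row=1, col=0): c = -0.7900 + 0.7700i → escape time 4
(row=1, col=1): c = -0.4250 + 0.7700i → escape time 6
(row=1, col=2): c = -0.0600 + 0.7700i → escape time 9
(row=1, col=3): c = 0.3050 + 0.7700i → escape time 5
(row=1, col=4): c = 0.6700 + 0.7700i → escape time 3
(row=2, col=0): c = -0.7900 + 0.3400i → escape time 9
(row=2, col=1): c = -0.4250 + 0.3400i → escape time 9
(row=2, col=2): c = -0.0600 + 0.3400i → escape time 9
(row=2, col=3): c = 0.3050 + 0.3400i → escape time 9
(row=2, col=4): c = 0.6700 + 0.3400i → escape time 3

Answer: 33322
46953
99993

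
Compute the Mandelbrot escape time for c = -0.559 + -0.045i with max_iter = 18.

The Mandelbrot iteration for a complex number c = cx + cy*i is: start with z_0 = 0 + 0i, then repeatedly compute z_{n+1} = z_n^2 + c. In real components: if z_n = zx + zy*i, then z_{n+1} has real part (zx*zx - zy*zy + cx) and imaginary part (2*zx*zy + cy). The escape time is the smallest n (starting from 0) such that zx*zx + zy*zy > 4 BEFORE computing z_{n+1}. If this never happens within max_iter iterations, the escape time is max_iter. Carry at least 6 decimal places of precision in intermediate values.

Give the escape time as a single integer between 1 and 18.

z_0 = 0 + 0i, c = -0.5590 + -0.0450i
Iter 1: z = -0.5590 + -0.0450i, |z|^2 = 0.3145
Iter 2: z = -0.2485 + 0.0053i, |z|^2 = 0.0618
Iter 3: z = -0.4973 + -0.0476i, |z|^2 = 0.2495
Iter 4: z = -0.3140 + 0.0024i, |z|^2 = 0.0986
Iter 5: z = -0.4604 + -0.0465i, |z|^2 = 0.2141
Iter 6: z = -0.3492 + -0.0022i, |z|^2 = 0.1219
Iter 7: z = -0.4371 + -0.0435i, |z|^2 = 0.1929
Iter 8: z = -0.3699 + -0.0070i, |z|^2 = 0.1368
Iter 9: z = -0.4223 + -0.0398i, |z|^2 = 0.1799
Iter 10: z = -0.3823 + -0.0114i, |z|^2 = 0.1463
Iter 11: z = -0.4130 + -0.0363i, |z|^2 = 0.1719
Iter 12: z = -0.3898 + -0.0150i, |z|^2 = 0.1521
Iter 13: z = -0.4073 + -0.0333i, |z|^2 = 0.1670
Iter 14: z = -0.3942 + -0.0179i, |z|^2 = 0.1557
Iter 15: z = -0.4039 + -0.0309i, |z|^2 = 0.1641
Iter 16: z = -0.3968 + -0.0200i, |z|^2 = 0.1579
Iter 17: z = -0.4019 + -0.0291i, |z|^2 = 0.1624

Answer: 18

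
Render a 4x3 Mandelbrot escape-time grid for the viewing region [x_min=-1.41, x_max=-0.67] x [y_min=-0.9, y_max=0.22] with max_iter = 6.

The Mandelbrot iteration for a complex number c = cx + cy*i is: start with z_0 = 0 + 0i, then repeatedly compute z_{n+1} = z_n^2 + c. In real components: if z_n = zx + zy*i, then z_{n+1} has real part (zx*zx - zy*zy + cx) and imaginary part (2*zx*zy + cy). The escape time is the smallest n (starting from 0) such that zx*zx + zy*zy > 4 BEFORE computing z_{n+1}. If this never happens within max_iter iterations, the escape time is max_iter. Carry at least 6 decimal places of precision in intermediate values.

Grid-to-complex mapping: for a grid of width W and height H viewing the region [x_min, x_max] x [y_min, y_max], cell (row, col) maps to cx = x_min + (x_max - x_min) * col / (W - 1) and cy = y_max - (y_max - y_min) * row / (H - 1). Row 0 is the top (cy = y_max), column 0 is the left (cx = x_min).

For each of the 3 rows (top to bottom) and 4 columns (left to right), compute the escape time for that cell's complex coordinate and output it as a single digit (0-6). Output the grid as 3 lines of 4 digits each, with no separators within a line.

(row=0, col=0): c = -1.4100 + 0.2200i → escape time 6
(row=0, col=1): c = -1.1633 + 0.2200i → escape time 6
(row=0, col=2): c = -0.9167 + 0.2200i → escape time 6
(row=0, col=3): c = -0.6700 + 0.2200i → escape time 6
(row=1, col=0): c = -1.4100 + -0.3400i → escape time 5
(row=1, col=1): c = -1.1633 + -0.3400i → escape time 6
(row=1, col=2): c = -0.9167 + -0.3400i → escape time 6
(row=1, col=3): c = -0.6700 + -0.3400i → escape time 6
(row=2, col=0): c = -1.4100 + -0.9000i → escape time 3
(row=2, col=1): c = -1.1633 + -0.9000i → escape time 3
(row=2, col=2): c = -0.9167 + -0.9000i → escape time 3
(row=2, col=3): c = -0.6700 + -0.9000i → escape time 4

Answer: 6666
5666
3334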